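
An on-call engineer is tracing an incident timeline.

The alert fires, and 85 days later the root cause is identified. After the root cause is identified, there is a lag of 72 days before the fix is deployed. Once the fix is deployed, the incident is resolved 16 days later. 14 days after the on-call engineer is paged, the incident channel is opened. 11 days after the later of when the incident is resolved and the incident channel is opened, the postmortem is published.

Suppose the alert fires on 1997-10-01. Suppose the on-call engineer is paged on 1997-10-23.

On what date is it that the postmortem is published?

The alert fires: Oct 1, 1997.
The root cause is identified: Oct 1, 1997 + 85 days = Dec 25, 1997.
The fix is deployed: Dec 25, 1997 + 72 days = Mar 7, 1998.
The incident is resolved: Mar 7, 1998 + 16 days = Mar 23, 1998.
The on-call engineer is paged: Oct 23, 1997.
The incident channel is opened: Oct 23, 1997 + 14 days = Nov 6, 1997.
Both prerequisites met — the incident is resolved (Mar 23, 1998), the incident channel is opened (Nov 6, 1997); the later is Mar 23, 1998.
The postmortem is published: Mar 23, 1998 + 11 days = Apr 3, 1998.

1998-04-03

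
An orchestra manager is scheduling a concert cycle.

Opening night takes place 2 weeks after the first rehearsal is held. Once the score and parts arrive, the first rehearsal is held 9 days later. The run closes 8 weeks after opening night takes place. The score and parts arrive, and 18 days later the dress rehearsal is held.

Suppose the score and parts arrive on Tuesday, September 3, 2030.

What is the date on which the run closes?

The score and parts arrive: Sep 3, 2030.
The first rehearsal is held: Sep 3, 2030 + 9 days = Sep 12, 2030.
Opening night takes place: Sep 12, 2030 + 2 weeks = Sep 26, 2030.
The run closes: Sep 26, 2030 + 8 weeks = Nov 21, 2030.

Thursday, November 21, 2030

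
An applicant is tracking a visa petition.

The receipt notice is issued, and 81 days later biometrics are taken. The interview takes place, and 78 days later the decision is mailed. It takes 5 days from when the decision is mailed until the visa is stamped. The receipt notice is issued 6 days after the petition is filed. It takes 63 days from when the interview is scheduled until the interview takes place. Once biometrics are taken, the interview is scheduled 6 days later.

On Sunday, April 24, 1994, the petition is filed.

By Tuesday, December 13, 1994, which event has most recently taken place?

The interview takes place

The petition is filed: Apr 24, 1994.
The receipt notice is issued: Apr 24, 1994 + 6 days = Apr 30, 1994.
Biometrics are taken: Apr 30, 1994 + 81 days = Jul 20, 1994.
The interview is scheduled: Jul 20, 1994 + 6 days = Jul 26, 1994.
The interview takes place: Jul 26, 1994 + 63 days = Sep 27, 1994.
The decision is mailed: Sep 27, 1994 + 78 days = Dec 14, 1994.
The visa is stamped: Dec 14, 1994 + 5 days = Dec 19, 1994.
Dec 13, 1994 falls between when the interview takes place (Sep 27, 1994) and when the decision is mailed (Dec 14, 1994).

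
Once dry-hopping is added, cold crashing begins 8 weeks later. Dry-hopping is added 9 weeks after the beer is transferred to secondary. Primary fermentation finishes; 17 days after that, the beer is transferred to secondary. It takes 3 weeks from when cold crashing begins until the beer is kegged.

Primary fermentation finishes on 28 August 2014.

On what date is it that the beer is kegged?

1 February 2015

Primary fermentation finishes: Aug 28, 2014.
The beer is transferred to secondary: Aug 28, 2014 + 17 days = Sep 14, 2014.
Dry-hopping is added: Sep 14, 2014 + 9 weeks = Nov 16, 2014.
Cold crashing begins: Nov 16, 2014 + 8 weeks = Jan 11, 2015.
The beer is kegged: Jan 11, 2015 + 3 weeks = Feb 1, 2015.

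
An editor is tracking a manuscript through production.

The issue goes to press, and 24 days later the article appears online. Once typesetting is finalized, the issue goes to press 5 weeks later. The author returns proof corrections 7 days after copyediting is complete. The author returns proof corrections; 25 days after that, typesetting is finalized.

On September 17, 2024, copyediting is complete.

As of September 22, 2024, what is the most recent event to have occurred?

Copyediting is complete

Copyediting is complete: Sep 17, 2024.
The author returns proof corrections: Sep 17, 2024 + 7 days = Sep 24, 2024.
Typesetting is finalized: Sep 24, 2024 + 25 days = Oct 19, 2024.
The issue goes to press: Oct 19, 2024 + 5 weeks = Nov 23, 2024.
The article appears online: Nov 23, 2024 + 24 days = Dec 17, 2024.
Sep 22, 2024 falls between when copyediting is complete (Sep 17, 2024) and when the author returns proof corrections (Sep 24, 2024).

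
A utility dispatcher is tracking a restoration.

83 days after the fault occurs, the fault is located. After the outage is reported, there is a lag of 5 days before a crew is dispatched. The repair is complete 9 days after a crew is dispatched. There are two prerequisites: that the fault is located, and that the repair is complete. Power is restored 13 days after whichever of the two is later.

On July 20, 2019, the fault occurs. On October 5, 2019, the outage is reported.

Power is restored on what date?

The fault occurs: Jul 20, 2019.
The fault is located: Jul 20, 2019 + 83 days = Oct 11, 2019.
The outage is reported: Oct 5, 2019.
A crew is dispatched: Oct 5, 2019 + 5 days = Oct 10, 2019.
The repair is complete: Oct 10, 2019 + 9 days = Oct 19, 2019.
Both prerequisites met — the fault is located (Oct 11, 2019), the repair is complete (Oct 19, 2019); the later is Oct 19, 2019.
Power is restored: Oct 19, 2019 + 13 days = Nov 1, 2019.

November 1, 2019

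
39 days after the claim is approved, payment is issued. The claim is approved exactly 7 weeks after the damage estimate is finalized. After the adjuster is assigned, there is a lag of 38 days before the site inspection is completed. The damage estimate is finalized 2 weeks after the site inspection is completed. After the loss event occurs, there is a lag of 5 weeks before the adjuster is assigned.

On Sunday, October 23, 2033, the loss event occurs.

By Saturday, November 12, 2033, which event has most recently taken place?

The loss event occurs: Oct 23, 2033.
The adjuster is assigned: Oct 23, 2033 + 5 weeks = Nov 27, 2033.
The site inspection is completed: Nov 27, 2033 + 38 days = Jan 4, 2034.
The damage estimate is finalized: Jan 4, 2034 + 2 weeks = Jan 18, 2034.
The claim is approved: Jan 18, 2034 + 7 weeks = Mar 8, 2034.
Payment is issued: Mar 8, 2034 + 39 days = Apr 16, 2034.
Nov 12, 2033 falls between when the loss event occurs (Oct 23, 2033) and when the adjuster is assigned (Nov 27, 2033).

The loss event occurs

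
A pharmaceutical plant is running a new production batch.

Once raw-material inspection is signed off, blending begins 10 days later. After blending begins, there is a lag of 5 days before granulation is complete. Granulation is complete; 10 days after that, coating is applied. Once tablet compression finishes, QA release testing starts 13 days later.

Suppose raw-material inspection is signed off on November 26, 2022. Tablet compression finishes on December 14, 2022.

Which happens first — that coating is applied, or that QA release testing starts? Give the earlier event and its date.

Raw-material inspection is signed off: Nov 26, 2022.
Blending begins: Nov 26, 2022 + 10 days = Dec 6, 2022.
Granulation is complete: Dec 6, 2022 + 5 days = Dec 11, 2022.
Coating is applied: Dec 11, 2022 + 10 days = Dec 21, 2022.
Tablet compression finishes: Dec 14, 2022.
QA release testing starts: Dec 14, 2022 + 13 days = Dec 27, 2022.
Comparing: coating is applied on Dec 21, 2022 vs QA release testing starts on Dec 27, 2022. Earlier: coating is applied.

Coating is applied — December 21, 2022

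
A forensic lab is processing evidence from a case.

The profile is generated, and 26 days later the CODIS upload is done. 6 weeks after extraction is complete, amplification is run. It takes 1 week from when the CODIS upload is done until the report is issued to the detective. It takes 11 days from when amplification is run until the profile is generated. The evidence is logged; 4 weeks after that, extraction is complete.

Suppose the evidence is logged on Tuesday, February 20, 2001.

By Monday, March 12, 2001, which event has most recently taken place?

The evidence is logged

The evidence is logged: Feb 20, 2001.
Extraction is complete: Feb 20, 2001 + 4 weeks = Mar 20, 2001.
Amplification is run: Mar 20, 2001 + 6 weeks = May 1, 2001.
The profile is generated: May 1, 2001 + 11 days = May 12, 2001.
The CODIS upload is done: May 12, 2001 + 26 days = Jun 7, 2001.
The report is issued to the detective: Jun 7, 2001 + 1 week = Jun 14, 2001.
Mar 12, 2001 falls between when the evidence is logged (Feb 20, 2001) and when extraction is complete (Mar 20, 2001).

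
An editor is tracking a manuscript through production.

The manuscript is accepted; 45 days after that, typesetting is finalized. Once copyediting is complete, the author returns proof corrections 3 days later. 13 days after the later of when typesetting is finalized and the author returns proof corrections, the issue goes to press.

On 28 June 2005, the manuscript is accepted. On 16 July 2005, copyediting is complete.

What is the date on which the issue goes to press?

25 August 2005

The manuscript is accepted: Jun 28, 2005.
Typesetting is finalized: Jun 28, 2005 + 45 days = Aug 12, 2005.
Copyediting is complete: Jul 16, 2005.
The author returns proof corrections: Jul 16, 2005 + 3 days = Jul 19, 2005.
Both prerequisites met — typesetting is finalized (Aug 12, 2005), the author returns proof corrections (Jul 19, 2005); the later is Aug 12, 2005.
The issue goes to press: Aug 12, 2005 + 13 days = Aug 25, 2005.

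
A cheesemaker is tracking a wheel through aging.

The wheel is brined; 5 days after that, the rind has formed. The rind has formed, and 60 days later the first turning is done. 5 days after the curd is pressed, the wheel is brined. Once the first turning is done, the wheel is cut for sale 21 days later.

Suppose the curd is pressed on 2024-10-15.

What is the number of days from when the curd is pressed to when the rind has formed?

10 days

Causal path: the curd is pressed → the wheel is brined → the rind has formed.
Total delay along the path: 5 + 5 = 10 days.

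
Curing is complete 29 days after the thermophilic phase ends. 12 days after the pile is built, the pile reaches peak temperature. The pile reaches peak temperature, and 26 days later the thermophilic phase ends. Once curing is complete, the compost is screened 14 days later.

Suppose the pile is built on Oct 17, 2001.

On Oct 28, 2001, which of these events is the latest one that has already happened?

The pile is built

The pile is built: Oct 17, 2001.
The pile reaches peak temperature: Oct 17, 2001 + 12 days = Oct 29, 2001.
The thermophilic phase ends: Oct 29, 2001 + 26 days = Nov 24, 2001.
Curing is complete: Nov 24, 2001 + 29 days = Dec 23, 2001.
The compost is screened: Dec 23, 2001 + 14 days = Jan 6, 2002.
Oct 28, 2001 falls between when the pile is built (Oct 17, 2001) and when the pile reaches peak temperature (Oct 29, 2001).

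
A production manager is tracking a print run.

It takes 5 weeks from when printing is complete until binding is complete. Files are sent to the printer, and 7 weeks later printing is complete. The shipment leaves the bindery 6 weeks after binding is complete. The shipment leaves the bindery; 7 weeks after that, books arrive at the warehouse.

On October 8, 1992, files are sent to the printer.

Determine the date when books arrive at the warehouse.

Files are sent to the printer: Oct 8, 1992.
Printing is complete: Oct 8, 1992 + 7 weeks = Nov 26, 1992.
Binding is complete: Nov 26, 1992 + 5 weeks = Dec 31, 1992.
The shipment leaves the bindery: Dec 31, 1992 + 6 weeks = Feb 11, 1993.
Books arrive at the warehouse: Feb 11, 1993 + 7 weeks = Apr 1, 1993.

April 1, 1993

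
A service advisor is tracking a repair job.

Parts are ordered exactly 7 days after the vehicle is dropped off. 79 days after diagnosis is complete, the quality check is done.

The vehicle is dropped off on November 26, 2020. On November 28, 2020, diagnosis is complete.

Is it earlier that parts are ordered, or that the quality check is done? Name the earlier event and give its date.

The vehicle is dropped off: Nov 26, 2020.
Parts are ordered: Nov 26, 2020 + 7 days = Dec 3, 2020.
Diagnosis is complete: Nov 28, 2020.
The quality check is done: Nov 28, 2020 + 79 days = Feb 15, 2021.
Comparing: parts are ordered on Dec 3, 2020 vs the quality check is done on Feb 15, 2021. Earlier: parts are ordered.

Parts are ordered — December 3, 2020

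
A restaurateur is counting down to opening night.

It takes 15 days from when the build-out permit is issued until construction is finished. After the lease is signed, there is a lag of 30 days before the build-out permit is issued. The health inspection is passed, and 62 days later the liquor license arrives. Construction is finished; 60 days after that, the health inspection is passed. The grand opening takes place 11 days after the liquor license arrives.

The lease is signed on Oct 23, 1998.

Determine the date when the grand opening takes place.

The lease is signed: Oct 23, 1998.
The build-out permit is issued: Oct 23, 1998 + 30 days = Nov 22, 1998.
Construction is finished: Nov 22, 1998 + 15 days = Dec 7, 1998.
The health inspection is passed: Dec 7, 1998 + 60 days = Feb 5, 1999.
The liquor license arrives: Feb 5, 1999 + 62 days = Apr 8, 1999.
The grand opening takes place: Apr 8, 1999 + 11 days = Apr 19, 1999.

Apr 19, 1999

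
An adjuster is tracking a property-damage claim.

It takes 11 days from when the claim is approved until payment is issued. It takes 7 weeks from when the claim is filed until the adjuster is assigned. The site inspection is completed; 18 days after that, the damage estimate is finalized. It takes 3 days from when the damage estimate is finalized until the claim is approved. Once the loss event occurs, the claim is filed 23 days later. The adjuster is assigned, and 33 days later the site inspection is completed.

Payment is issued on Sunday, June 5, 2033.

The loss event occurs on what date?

Wednesday, January 19, 2033

Payment is issued: Jun 5, 2033.
The claim is approved: Jun 5, 2033 − 11 days = May 25, 2033.
The damage estimate is finalized: May 25, 2033 − 3 days = May 22, 2033.
The site inspection is completed: May 22, 2033 − 18 days = May 4, 2033.
The adjuster is assigned: May 4, 2033 − 33 days = Apr 1, 2033.
The claim is filed: Apr 1, 2033 − 7 weeks = Feb 11, 2033.
The loss event occurs: Feb 11, 2033 − 23 days = Jan 19, 2033.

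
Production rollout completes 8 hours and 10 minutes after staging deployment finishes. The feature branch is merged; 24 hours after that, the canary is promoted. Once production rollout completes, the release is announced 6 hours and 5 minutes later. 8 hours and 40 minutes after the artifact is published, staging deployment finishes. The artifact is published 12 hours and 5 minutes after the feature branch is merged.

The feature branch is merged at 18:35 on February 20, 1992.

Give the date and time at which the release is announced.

05:35 on February 22, 1992

The feature branch is merged: 18:35 Feb 20, 1992.
The artifact is published: 18:35 Feb 20, 1992 + 12h05m = 06:40 Feb 21, 1992.
Staging deployment finishes: 06:40 Feb 21, 1992 + 8h40m = 15:20 Feb 21, 1992.
Production rollout completes: 15:20 Feb 21, 1992 + 8h10m = 23:30 Feb 21, 1992.
The release is announced: 23:30 Feb 21, 1992 + 6h05m = 05:35 Feb 22, 1992.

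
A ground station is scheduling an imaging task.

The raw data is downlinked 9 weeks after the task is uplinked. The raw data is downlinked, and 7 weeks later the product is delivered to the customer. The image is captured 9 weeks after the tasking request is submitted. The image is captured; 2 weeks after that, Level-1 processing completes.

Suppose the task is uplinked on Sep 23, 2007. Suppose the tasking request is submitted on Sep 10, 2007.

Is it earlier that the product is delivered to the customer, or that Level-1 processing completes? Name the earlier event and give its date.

The task is uplinked: Sep 23, 2007.
The raw data is downlinked: Sep 23, 2007 + 9 weeks = Nov 25, 2007.
The product is delivered to the customer: Nov 25, 2007 + 7 weeks = Jan 13, 2008.
The tasking request is submitted: Sep 10, 2007.
The image is captured: Sep 10, 2007 + 9 weeks = Nov 12, 2007.
Level-1 processing completes: Nov 12, 2007 + 2 weeks = Nov 26, 2007.
Comparing: the product is delivered to the customer on Jan 13, 2008 vs Level-1 processing completes on Nov 26, 2007. Earlier: Level-1 processing completes.

Level-1 processing completes — Nov 26, 2007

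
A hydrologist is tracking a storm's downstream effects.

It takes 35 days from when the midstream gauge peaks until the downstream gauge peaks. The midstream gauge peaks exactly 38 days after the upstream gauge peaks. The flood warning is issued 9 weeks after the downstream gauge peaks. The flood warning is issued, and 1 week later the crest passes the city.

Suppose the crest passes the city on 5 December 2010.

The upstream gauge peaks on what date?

The crest passes the city: Dec 5, 2010.
The flood warning is issued: Dec 5, 2010 − 1 week = Nov 28, 2010.
The downstream gauge peaks: Nov 28, 2010 − 9 weeks = Sep 26, 2010.
The midstream gauge peaks: Sep 26, 2010 − 35 days = Aug 22, 2010.
The upstream gauge peaks: Aug 22, 2010 − 38 days = Jul 15, 2010.

15 July 2010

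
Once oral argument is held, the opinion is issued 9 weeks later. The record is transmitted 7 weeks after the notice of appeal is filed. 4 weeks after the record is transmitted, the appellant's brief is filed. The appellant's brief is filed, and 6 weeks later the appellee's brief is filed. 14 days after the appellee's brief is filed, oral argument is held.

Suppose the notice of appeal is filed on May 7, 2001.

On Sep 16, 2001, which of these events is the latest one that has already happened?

The notice of appeal is filed: May 7, 2001.
The record is transmitted: May 7, 2001 + 7 weeks = Jun 25, 2001.
The appellant's brief is filed: Jun 25, 2001 + 4 weeks = Jul 23, 2001.
The appellee's brief is filed: Jul 23, 2001 + 6 weeks = Sep 3, 2001.
Oral argument is held: Sep 3, 2001 + 14 days = Sep 17, 2001.
The opinion is issued: Sep 17, 2001 + 9 weeks = Nov 19, 2001.
Sep 16, 2001 falls between when the appellee's brief is filed (Sep 3, 2001) and when oral argument is held (Sep 17, 2001).

The appellee's brief is filed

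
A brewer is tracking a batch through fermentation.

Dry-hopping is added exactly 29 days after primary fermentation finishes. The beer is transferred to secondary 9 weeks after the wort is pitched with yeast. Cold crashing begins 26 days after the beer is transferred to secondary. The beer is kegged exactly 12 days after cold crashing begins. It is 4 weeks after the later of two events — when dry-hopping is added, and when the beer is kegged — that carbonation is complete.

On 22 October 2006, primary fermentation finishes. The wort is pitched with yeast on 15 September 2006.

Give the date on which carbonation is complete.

Primary fermentation finishes: Oct 22, 2006.
Dry-hopping is added: Oct 22, 2006 + 29 days = Nov 20, 2006.
The wort is pitched with yeast: Sep 15, 2006.
The beer is transferred to secondary: Sep 15, 2006 + 9 weeks = Nov 17, 2006.
Cold crashing begins: Nov 17, 2006 + 26 days = Dec 13, 2006.
The beer is kegged: Dec 13, 2006 + 12 days = Dec 25, 2006.
Both prerequisites met — dry-hopping is added (Nov 20, 2006), the beer is kegged (Dec 25, 2006); the later is Dec 25, 2006.
Carbonation is complete: Dec 25, 2006 + 4 weeks = Jan 22, 2007.

22 January 2007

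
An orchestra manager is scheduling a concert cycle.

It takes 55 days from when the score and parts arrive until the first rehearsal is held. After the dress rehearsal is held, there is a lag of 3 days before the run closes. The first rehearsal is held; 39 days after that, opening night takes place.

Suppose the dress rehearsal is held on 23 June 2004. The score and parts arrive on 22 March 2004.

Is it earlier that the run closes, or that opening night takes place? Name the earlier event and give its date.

The dress rehearsal is held: Jun 23, 2004.
The run closes: Jun 23, 2004 + 3 days = Jun 26, 2004.
The score and parts arrive: Mar 22, 2004.
The first rehearsal is held: Mar 22, 2004 + 55 days = May 16, 2004.
Opening night takes place: May 16, 2004 + 39 days = Jun 24, 2004.
Comparing: the run closes on Jun 26, 2004 vs opening night takes place on Jun 24, 2004. Earlier: opening night takes place.

Opening night takes place — 24 June 2004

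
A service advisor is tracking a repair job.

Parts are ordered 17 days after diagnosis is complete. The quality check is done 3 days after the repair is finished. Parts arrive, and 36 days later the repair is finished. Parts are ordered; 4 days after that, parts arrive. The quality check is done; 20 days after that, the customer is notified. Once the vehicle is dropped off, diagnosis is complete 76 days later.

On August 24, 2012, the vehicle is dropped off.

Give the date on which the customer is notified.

January 27, 2013

The vehicle is dropped off: Aug 24, 2012.
Diagnosis is complete: Aug 24, 2012 + 76 days = Nov 8, 2012.
Parts are ordered: Nov 8, 2012 + 17 days = Nov 25, 2012.
Parts arrive: Nov 25, 2012 + 4 days = Nov 29, 2012.
The repair is finished: Nov 29, 2012 + 36 days = Jan 4, 2013.
The quality check is done: Jan 4, 2013 + 3 days = Jan 7, 2013.
The customer is notified: Jan 7, 2013 + 20 days = Jan 27, 2013.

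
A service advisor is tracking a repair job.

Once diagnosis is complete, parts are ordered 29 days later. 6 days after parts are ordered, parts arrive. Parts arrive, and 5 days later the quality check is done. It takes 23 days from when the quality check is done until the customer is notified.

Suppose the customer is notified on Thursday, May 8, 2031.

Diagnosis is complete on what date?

The customer is notified: May 8, 2031.
The quality check is done: May 8, 2031 − 23 days = Apr 15, 2031.
Parts arrive: Apr 15, 2031 − 5 days = Apr 10, 2031.
Parts are ordered: Apr 10, 2031 − 6 days = Apr 4, 2031.
Diagnosis is complete: Apr 4, 2031 − 29 days = Mar 6, 2031.

Thursday, March 6, 2031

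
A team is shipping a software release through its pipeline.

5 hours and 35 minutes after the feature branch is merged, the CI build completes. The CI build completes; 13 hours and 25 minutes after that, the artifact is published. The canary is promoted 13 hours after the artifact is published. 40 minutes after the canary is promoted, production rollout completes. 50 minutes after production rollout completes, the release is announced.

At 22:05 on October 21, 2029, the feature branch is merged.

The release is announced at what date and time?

07:35 on October 23, 2029

The feature branch is merged: 22:05 Oct 21, 2029.
The CI build completes: 22:05 Oct 21, 2029 + 5h35m = 03:40 Oct 22, 2029.
The artifact is published: 03:40 Oct 22, 2029 + 13h25m = 17:05 Oct 22, 2029.
The canary is promoted: 17:05 Oct 22, 2029 + 13h = 06:05 Oct 23, 2029.
Production rollout completes: 06:05 Oct 23, 2029 + 40m = 06:45 Oct 23, 2029.
The release is announced: 06:45 Oct 23, 2029 + 50m = 07:35 Oct 23, 2029.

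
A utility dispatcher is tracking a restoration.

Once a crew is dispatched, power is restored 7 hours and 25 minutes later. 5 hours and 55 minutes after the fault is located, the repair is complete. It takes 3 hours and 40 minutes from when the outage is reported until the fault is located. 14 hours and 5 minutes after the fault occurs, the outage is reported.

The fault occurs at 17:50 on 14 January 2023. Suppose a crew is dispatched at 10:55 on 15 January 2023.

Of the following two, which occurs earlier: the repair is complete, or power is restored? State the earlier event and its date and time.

The fault occurs: 17:50 Jan 14, 2023.
The outage is reported: 17:50 Jan 14, 2023 + 14h05m = 07:55 Jan 15, 2023.
The fault is located: 07:55 Jan 15, 2023 + 3h40m = 11:35 Jan 15, 2023.
The repair is complete: 11:35 Jan 15, 2023 + 5h55m = 17:30 Jan 15, 2023.
A crew is dispatched: 10:55 Jan 15, 2023.
Power is restored: 10:55 Jan 15, 2023 + 7h25m = 18:20 Jan 15, 2023.
Comparing: the repair is complete at 17:30 Jan 15, 2023 vs power is restored at 18:20 Jan 15, 2023. Earlier: the repair is complete.

The repair is complete — 17:30 on 15 January 2023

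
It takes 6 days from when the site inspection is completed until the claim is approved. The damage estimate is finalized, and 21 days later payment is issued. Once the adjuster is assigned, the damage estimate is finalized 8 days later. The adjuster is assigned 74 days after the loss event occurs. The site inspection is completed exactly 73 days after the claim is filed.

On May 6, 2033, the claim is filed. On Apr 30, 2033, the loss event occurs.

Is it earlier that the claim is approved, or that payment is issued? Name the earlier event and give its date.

The claim is approved — Jul 24, 2033

The claim is filed: May 6, 2033.
The site inspection is completed: May 6, 2033 + 73 days = Jul 18, 2033.
The claim is approved: Jul 18, 2033 + 6 days = Jul 24, 2033.
The loss event occurs: Apr 30, 2033.
The adjuster is assigned: Apr 30, 2033 + 74 days = Jul 13, 2033.
The damage estimate is finalized: Jul 13, 2033 + 8 days = Jul 21, 2033.
Payment is issued: Jul 21, 2033 + 21 days = Aug 11, 2033.
Comparing: the claim is approved on Jul 24, 2033 vs payment is issued on Aug 11, 2033. Earlier: the claim is approved.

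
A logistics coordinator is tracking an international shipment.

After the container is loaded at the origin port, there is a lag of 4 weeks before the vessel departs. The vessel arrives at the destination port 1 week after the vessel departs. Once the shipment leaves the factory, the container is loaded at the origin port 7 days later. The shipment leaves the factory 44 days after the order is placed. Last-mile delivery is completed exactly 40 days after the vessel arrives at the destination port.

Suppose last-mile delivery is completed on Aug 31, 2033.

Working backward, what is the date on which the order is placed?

Last-mile delivery is completed: Aug 31, 2033.
The vessel arrives at the destination port: Aug 31, 2033 − 40 days = Jul 22, 2033.
The vessel departs: Jul 22, 2033 − 1 week = Jul 15, 2033.
The container is loaded at the origin port: Jul 15, 2033 − 4 weeks = Jun 17, 2033.
The shipment leaves the factory: Jun 17, 2033 − 7 days = Jun 10, 2033.
The order is placed: Jun 10, 2033 − 44 days = Apr 27, 2033.

Apr 27, 2033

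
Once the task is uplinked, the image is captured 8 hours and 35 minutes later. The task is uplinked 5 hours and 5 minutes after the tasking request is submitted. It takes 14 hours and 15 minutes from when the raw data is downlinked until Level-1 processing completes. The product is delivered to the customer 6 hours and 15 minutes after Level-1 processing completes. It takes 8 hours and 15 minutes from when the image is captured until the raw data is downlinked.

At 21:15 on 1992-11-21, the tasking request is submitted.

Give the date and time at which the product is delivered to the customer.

The tasking request is submitted: 21:15 Nov 21, 1992.
The task is uplinked: 21:15 Nov 21, 1992 + 5h05m = 02:20 Nov 22, 1992.
The image is captured: 02:20 Nov 22, 1992 + 8h35m = 10:55 Nov 22, 1992.
The raw data is downlinked: 10:55 Nov 22, 1992 + 8h15m = 19:10 Nov 22, 1992.
Level-1 processing completes: 19:10 Nov 22, 1992 + 14h15m = 09:25 Nov 23, 1992.
The product is delivered to the customer: 09:25 Nov 23, 1992 + 6h15m = 15:40 Nov 23, 1992.

15:40 on 1992-11-23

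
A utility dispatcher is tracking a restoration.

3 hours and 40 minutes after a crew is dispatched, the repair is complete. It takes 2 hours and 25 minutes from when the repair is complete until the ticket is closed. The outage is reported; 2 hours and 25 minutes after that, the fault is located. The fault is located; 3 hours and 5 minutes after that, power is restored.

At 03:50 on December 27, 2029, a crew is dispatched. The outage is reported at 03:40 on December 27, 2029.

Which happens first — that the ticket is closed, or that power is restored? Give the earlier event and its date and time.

A crew is dispatched: 03:50 Dec 27, 2029.
The repair is complete: 03:50 Dec 27, 2029 + 3h40m = 07:30 Dec 27, 2029.
The ticket is closed: 07:30 Dec 27, 2029 + 2h25m = 09:55 Dec 27, 2029.
The outage is reported: 03:40 Dec 27, 2029.
The fault is located: 03:40 Dec 27, 2029 + 2h25m = 06:05 Dec 27, 2029.
Power is restored: 06:05 Dec 27, 2029 + 3h05m = 09:10 Dec 27, 2029.
Comparing: the ticket is closed at 09:55 Dec 27, 2029 vs power is restored at 09:10 Dec 27, 2029. Earlier: power is restored.

Power is restored — 09:10 on December 27, 2029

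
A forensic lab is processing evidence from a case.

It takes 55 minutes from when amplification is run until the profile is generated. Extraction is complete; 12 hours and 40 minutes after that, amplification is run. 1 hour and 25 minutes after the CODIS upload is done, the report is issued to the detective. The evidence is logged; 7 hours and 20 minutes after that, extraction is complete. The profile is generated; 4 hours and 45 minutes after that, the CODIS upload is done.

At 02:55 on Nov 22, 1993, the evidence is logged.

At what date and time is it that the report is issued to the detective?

The evidence is logged: 02:55 Nov 22, 1993.
Extraction is complete: 02:55 Nov 22, 1993 + 7h20m = 10:15 Nov 22, 1993.
Amplification is run: 10:15 Nov 22, 1993 + 12h40m = 22:55 Nov 22, 1993.
The profile is generated: 22:55 Nov 22, 1993 + 55m = 23:50 Nov 22, 1993.
The CODIS upload is done: 23:50 Nov 22, 1993 + 4h45m = 04:35 Nov 23, 1993.
The report is issued to the detective: 04:35 Nov 23, 1993 + 1h25m = 06:00 Nov 23, 1993.

06:00 on Nov 23, 1993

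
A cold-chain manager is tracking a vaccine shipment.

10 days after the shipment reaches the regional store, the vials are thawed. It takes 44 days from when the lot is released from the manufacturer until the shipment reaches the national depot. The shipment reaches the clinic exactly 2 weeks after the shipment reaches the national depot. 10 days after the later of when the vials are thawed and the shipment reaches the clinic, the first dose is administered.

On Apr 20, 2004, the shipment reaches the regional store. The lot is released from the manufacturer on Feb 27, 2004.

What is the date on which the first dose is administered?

The shipment reaches the regional store: Apr 20, 2004.
The vials are thawed: Apr 20, 2004 + 10 days = Apr 30, 2004.
The lot is released from the manufacturer: Feb 27, 2004.
The shipment reaches the national depot: Feb 27, 2004 + 44 days = Apr 11, 2004.
The shipment reaches the clinic: Apr 11, 2004 + 2 weeks = Apr 25, 2004.
Both prerequisites met — the vials are thawed (Apr 30, 2004), the shipment reaches the clinic (Apr 25, 2004); the later is Apr 30, 2004.
The first dose is administered: Apr 30, 2004 + 10 days = May 10, 2004.

May 10, 2004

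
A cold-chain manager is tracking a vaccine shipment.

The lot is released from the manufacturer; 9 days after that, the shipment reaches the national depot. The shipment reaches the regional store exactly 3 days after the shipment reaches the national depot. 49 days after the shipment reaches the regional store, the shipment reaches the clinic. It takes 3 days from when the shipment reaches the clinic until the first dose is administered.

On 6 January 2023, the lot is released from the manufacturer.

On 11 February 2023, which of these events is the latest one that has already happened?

The lot is released from the manufacturer: Jan 6, 2023.
The shipment reaches the national depot: Jan 6, 2023 + 9 days = Jan 15, 2023.
The shipment reaches the regional store: Jan 15, 2023 + 3 days = Jan 18, 2023.
The shipment reaches the clinic: Jan 18, 2023 + 49 days = Mar 8, 2023.
The first dose is administered: Mar 8, 2023 + 3 days = Mar 11, 2023.
Feb 11, 2023 falls between when the shipment reaches the regional store (Jan 18, 2023) and when the shipment reaches the clinic (Mar 8, 2023).

The shipment reaches the regional store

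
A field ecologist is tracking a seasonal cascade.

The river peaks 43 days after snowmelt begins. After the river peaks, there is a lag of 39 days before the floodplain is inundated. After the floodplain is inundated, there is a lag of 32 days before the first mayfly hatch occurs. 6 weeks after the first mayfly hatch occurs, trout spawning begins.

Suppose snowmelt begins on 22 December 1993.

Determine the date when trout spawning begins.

Snowmelt begins: Dec 22, 1993.
The river peaks: Dec 22, 1993 + 43 days = Feb 3, 1994.
The floodplain is inundated: Feb 3, 1994 + 39 days = Mar 14, 1994.
The first mayfly hatch occurs: Mar 14, 1994 + 32 days = Apr 15, 1994.
Trout spawning begins: Apr 15, 1994 + 6 weeks = May 27, 1994.

27 May 1994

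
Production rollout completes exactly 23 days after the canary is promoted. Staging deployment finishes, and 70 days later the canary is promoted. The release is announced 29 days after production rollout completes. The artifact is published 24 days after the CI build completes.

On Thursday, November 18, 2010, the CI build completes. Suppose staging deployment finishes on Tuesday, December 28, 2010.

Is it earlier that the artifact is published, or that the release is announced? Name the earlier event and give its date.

The artifact is published — Sunday, December 12, 2010

The CI build completes: Nov 18, 2010.
The artifact is published: Nov 18, 2010 + 24 days = Dec 12, 2010.
Staging deployment finishes: Dec 28, 2010.
The canary is promoted: Dec 28, 2010 + 70 days = Mar 8, 2011.
Production rollout completes: Mar 8, 2011 + 23 days = Mar 31, 2011.
The release is announced: Mar 31, 2011 + 29 days = Apr 29, 2011.
Comparing: the artifact is published on Dec 12, 2010 vs the release is announced on Apr 29, 2011. Earlier: the artifact is published.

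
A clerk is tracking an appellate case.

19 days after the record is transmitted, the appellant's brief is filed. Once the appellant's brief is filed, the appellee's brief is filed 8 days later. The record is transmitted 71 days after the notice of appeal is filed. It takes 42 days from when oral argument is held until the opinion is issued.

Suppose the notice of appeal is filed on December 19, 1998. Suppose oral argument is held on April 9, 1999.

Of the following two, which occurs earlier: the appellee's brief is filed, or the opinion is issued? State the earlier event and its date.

The notice of appeal is filed: Dec 19, 1998.
The record is transmitted: Dec 19, 1998 + 71 days = Feb 28, 1999.
The appellant's brief is filed: Feb 28, 1999 + 19 days = Mar 19, 1999.
The appellee's brief is filed: Mar 19, 1999 + 8 days = Mar 27, 1999.
Oral argument is held: Apr 9, 1999.
The opinion is issued: Apr 9, 1999 + 42 days = May 21, 1999.
Comparing: the appellee's brief is filed on Mar 27, 1999 vs the opinion is issued on May 21, 1999. Earlier: the appellee's brief is filed.

The appellee's brief is filed — March 27, 1999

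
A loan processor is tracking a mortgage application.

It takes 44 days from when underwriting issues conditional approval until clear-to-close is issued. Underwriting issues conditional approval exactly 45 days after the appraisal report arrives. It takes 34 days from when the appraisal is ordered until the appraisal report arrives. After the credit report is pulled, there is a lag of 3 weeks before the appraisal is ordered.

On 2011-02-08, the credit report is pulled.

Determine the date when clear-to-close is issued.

The credit report is pulled: Feb 8, 2011.
The appraisal is ordered: Feb 8, 2011 + 3 weeks = Mar 1, 2011.
The appraisal report arrives: Mar 1, 2011 + 34 days = Apr 4, 2011.
Underwriting issues conditional approval: Apr 4, 2011 + 45 days = May 19, 2011.
Clear-to-close is issued: May 19, 2011 + 44 days = Jul 2, 2011.

2011-07-02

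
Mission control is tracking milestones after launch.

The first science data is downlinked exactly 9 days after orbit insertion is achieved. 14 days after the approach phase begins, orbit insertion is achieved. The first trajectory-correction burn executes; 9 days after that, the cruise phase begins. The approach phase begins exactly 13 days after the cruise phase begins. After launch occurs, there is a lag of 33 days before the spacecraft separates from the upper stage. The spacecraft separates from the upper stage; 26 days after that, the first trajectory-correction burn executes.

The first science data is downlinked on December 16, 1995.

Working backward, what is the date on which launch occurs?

The first science data is downlinked: Dec 16, 1995.
Orbit insertion is achieved: Dec 16, 1995 − 9 days = Dec 7, 1995.
The approach phase begins: Dec 7, 1995 − 14 days = Nov 23, 1995.
The cruise phase begins: Nov 23, 1995 − 13 days = Nov 10, 1995.
The first trajectory-correction burn executes: Nov 10, 1995 − 9 days = Nov 1, 1995.
The spacecraft separates from the upper stage: Nov 1, 1995 − 26 days = Oct 6, 1995.
Launch occurs: Oct 6, 1995 − 33 days = Sep 3, 1995.

September 3, 1995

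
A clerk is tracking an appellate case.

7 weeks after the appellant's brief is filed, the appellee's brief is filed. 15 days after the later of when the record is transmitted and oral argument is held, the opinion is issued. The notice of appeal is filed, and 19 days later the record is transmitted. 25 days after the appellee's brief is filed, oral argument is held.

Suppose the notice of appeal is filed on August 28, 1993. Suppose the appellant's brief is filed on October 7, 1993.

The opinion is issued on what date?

January 4, 1994

The notice of appeal is filed: Aug 28, 1993.
The record is transmitted: Aug 28, 1993 + 19 days = Sep 16, 1993.
The appellant's brief is filed: Oct 7, 1993.
The appellee's brief is filed: Oct 7, 1993 + 7 weeks = Nov 25, 1993.
Oral argument is held: Nov 25, 1993 + 25 days = Dec 20, 1993.
Both prerequisites met — the record is transmitted (Sep 16, 1993), oral argument is held (Dec 20, 1993); the later is Dec 20, 1993.
The opinion is issued: Dec 20, 1993 + 15 days = Jan 4, 1994.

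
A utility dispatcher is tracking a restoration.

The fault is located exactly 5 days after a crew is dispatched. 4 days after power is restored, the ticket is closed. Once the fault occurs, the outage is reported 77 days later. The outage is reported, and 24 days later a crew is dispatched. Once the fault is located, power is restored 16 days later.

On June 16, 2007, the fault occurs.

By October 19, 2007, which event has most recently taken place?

Power is restored

The fault occurs: Jun 16, 2007.
The outage is reported: Jun 16, 2007 + 77 days = Sep 1, 2007.
A crew is dispatched: Sep 1, 2007 + 24 days = Sep 25, 2007.
The fault is located: Sep 25, 2007 + 5 days = Sep 30, 2007.
Power is restored: Sep 30, 2007 + 16 days = Oct 16, 2007.
The ticket is closed: Oct 16, 2007 + 4 days = Oct 20, 2007.
Oct 19, 2007 falls between when power is restored (Oct 16, 2007) and when the ticket is closed (Oct 20, 2007).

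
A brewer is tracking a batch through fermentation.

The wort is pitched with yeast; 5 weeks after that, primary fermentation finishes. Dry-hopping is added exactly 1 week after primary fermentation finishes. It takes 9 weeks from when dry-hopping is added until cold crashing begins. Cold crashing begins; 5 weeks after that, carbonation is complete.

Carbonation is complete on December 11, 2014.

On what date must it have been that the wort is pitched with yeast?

Carbonation is complete: Dec 11, 2014.
Cold crashing begins: Dec 11, 2014 − 5 weeks = Nov 6, 2014.
Dry-hopping is added: Nov 6, 2014 − 9 weeks = Sep 4, 2014.
Primary fermentation finishes: Sep 4, 2014 − 1 week = Aug 28, 2014.
The wort is pitched with yeast: Aug 28, 2014 − 5 weeks = Jul 24, 2014.

July 24, 2014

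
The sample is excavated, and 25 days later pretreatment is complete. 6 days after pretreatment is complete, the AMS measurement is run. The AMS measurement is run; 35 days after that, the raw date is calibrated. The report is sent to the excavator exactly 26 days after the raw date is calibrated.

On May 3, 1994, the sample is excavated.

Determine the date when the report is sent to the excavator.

Aug 3, 1994

The sample is excavated: May 3, 1994.
Pretreatment is complete: May 3, 1994 + 25 days = May 28, 1994.
The AMS measurement is run: May 28, 1994 + 6 days = Jun 3, 1994.
The raw date is calibrated: Jun 3, 1994 + 35 days = Jul 8, 1994.
The report is sent to the excavator: Jul 8, 1994 + 26 days = Aug 3, 1994.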